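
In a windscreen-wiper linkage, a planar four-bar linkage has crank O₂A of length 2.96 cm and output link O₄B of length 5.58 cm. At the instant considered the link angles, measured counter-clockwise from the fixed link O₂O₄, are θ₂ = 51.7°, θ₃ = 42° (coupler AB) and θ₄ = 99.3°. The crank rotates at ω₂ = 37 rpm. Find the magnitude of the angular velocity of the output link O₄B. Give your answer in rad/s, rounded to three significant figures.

ω₂ = 3.875 rad/s (from 37 rpm).
Differentiating the loop-closure r₂e^{iθ₂}+r₃e^{iθ₃}=r₁+r₄e^{iθ₄} gives r₂ω₂e^{iθ₂}+r₃ω₃e^{iθ₃}=r₄ω₄e^{iθ₄}.
Eliminating the other unknown: ω₄ = r₂ω₂ sin(θ₂−θ₃) / [r₄ sin(θ₄−θ₃)].
Numerator sine = +0.16849; denominator sine = +0.84151.
Result = 0.0296·3.875·(+0.16849) / (0.0558·(+0.84151)) = +0.41153 rad/s; magnitude 0.41153 rad/s.

0.412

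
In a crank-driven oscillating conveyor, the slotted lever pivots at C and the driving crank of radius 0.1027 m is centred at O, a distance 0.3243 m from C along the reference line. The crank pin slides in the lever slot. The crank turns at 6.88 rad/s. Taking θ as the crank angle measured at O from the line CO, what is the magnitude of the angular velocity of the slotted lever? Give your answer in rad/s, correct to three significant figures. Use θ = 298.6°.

ω = 6.88 rad/s
Crank pin A relative to C: A = (d + r cosθ, r sinθ); lever angle φ = atan2(r sinθ, d + r cosθ).
Differentiating tanφ: φ̇ = rω(d cosθ + r)/(d² + r² + 2dr cosθ).
d² + r² + 2dr cosθ = |CA|² = 0.147604 m²;  d cosθ + r = +0.25794 m.
|ω_lever| = |0.1027·6.88·+0.25794| / 0.147604 = 1.2347 rad/s.

1.23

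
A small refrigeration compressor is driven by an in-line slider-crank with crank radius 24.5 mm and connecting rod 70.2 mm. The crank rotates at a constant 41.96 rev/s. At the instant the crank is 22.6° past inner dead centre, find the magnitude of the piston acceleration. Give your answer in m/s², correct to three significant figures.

2000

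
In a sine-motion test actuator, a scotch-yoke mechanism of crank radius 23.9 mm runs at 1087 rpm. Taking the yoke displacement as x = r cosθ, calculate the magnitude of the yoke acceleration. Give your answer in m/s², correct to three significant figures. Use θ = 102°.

64.4

ω = 113.8 rad/s (from 1087 rpm).
x = r cosθ ⇒ ẍ = −rω² cosθ (ω constant).
|a| = rω²|cosθ| = 0.0239·(113.8)²·|cos 102°| = 64.386 m/s².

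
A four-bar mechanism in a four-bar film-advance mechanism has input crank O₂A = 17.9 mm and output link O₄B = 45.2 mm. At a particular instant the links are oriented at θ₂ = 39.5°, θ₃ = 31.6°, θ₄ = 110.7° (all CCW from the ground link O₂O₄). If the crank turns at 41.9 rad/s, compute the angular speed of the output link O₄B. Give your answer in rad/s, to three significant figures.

2.32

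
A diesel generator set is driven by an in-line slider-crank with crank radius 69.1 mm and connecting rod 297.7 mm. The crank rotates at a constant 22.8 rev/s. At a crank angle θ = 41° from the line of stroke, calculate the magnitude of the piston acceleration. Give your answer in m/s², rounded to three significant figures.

ω = 2π·22.8 = 143.3 rad/s
x(θ) = r cosθ + √(L² − r² sin²θ); with ω constant, a = ω²·d²x/dθ².
d²x/dθ² = −r cosθ − r²(cos2θ)/√u − r⁴ sin²2θ/(4u^{3/2}),  u = L² − r² sin²θ = 0.0865701 m².
Substituting r = 0.0691 m, L = 0.2977 m, θ = 41°: d²x/dθ² = -0.054628 m.
a = ω²·d²x/dθ² = (143.3)²·(-0.054628) = -1121.1 m/s²;  |a| = 1121.1 m/s².

1120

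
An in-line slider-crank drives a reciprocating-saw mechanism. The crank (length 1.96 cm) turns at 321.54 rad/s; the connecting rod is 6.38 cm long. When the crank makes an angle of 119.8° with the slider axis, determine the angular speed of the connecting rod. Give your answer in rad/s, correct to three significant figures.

50.9

ω = 321.5 rad/s
The rod makes angle φ with the slider axis where L sinφ = r sinθ; differentiating, L cosφ·φ̇ = r ω cosθ.
L cosφ = √(L² − r² sin²θ) = 0.061491 m.
|ω_rod| = r ω |cosθ| / √(L² − r² sin²θ) = 0.0196·321.5·0.49697/0.061491 = 50.935 rad/s.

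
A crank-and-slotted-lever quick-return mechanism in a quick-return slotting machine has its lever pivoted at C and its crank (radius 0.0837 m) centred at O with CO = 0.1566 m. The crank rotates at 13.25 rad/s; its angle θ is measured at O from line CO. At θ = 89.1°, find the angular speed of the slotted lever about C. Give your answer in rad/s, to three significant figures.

ω = 13.25 rad/s
Crank pin A relative to C: A = (d + r cosθ, r sinθ); lever angle φ = atan2(r sinθ, d + r cosθ).
Differentiating tanφ: φ̇ = rω(d cosθ + r)/(d² + r² + 2dr cosθ).
d² + r² + 2dr cosθ = |CA|² = 0.031941 m²;  d cosθ + r = +0.08616 m.
|ω_lever| = |0.0837·13.25·+0.08616| / 0.031941 = 2.9916 rad/s.

2.99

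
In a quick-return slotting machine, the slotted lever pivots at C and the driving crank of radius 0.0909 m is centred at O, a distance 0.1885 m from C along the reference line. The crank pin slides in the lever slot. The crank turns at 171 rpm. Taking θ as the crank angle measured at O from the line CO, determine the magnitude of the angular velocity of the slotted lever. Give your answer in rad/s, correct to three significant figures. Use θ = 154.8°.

ω = 17.91 rad/s (from 171 rpm).
Crank pin A relative to C: A = (d + r cosθ, r sinθ); lever angle φ = atan2(r sinθ, d + r cosθ).
Differentiating tanφ: φ̇ = rω(d cosθ + r)/(d² + r² + 2dr cosθ).
d² + r² + 2dr cosθ = |CA|² = 0.0127873 m²;  d cosθ + r = -0.07966 m.
|ω_lever| = |0.0909·17.91·-0.07966| / 0.0127873 = 10.14 rad/s.

10.1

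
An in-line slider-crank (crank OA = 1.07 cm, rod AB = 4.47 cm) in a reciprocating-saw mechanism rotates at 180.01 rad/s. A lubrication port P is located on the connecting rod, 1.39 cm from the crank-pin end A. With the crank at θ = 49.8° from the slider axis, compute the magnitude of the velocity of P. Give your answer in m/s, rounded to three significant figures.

1.76

ω = 180 rad/s.  Crank-pin speed |V_A| = rω = 1.9261 m/s, perpendicular to OA.
Rod angle: sinφ = −(r/L) sinθ ⇒ φ = -10.535°; ω_rod = −rω cosθ/√(L²−r²sin²θ) = -28.289 rad/s.
V_P = V_A + ω_rod × AP, with AP = 0.0139 m along the rod.
Components: V_Px = −rω sinθ − a·ω_rod·sinφ = -1.543 m/s;  V_Py = rω cosθ + a·ω_rod·cosφ = +0.85663 m/s.
|V_P| = √(V_Px² + V_Py²) = 1.7649 m/s.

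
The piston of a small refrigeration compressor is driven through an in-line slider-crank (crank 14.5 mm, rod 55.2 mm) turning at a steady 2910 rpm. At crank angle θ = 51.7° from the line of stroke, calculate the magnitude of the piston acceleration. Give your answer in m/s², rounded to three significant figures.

ω = 2π·2910/60 = 304.7 rad/s
x(θ) = r cosθ + √(L² − r² sin²θ); with ω constant, a = ω²·d²x/dθ².
d²x/dθ² = −r cosθ − r²(cos2θ)/√u − r⁴ sin²2θ/(4u^{3/2}),  u = L² − r² sin²θ = 0.00291755 m².
Substituting r = 0.0145 m, L = 0.0552 m, θ = 51.7°: d²x/dθ² = -0.0081511 m.
a = ω²·d²x/dθ² = (304.7)²·(-0.0081511) = -756.93 m/s²;  |a| = 756.93 m/s².

757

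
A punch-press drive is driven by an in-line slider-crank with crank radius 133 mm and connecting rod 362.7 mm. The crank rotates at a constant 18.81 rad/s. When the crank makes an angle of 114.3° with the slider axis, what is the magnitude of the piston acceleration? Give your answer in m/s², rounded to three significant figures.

31.1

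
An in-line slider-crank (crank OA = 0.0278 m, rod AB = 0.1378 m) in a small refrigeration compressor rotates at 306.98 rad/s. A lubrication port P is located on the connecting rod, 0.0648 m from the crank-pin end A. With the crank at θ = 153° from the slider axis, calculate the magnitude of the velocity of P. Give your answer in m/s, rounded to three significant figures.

5.37

ω = 307 rad/s.  Crank-pin speed |V_A| = rω = 8.534 m/s, perpendicular to OA.
Rod angle: sinφ = −(r/L) sinθ ⇒ φ = -5.255°; ω_rod = −rω cosθ/√(L²−r²sin²θ) = +55.414 rad/s.
V_P = V_A + ω_rod × AP, with AP = 0.0648 m along the rod.
Components: V_Px = −rω sinθ − a·ω_rod·sinφ = -3.5455 m/s;  V_Py = rω cosθ + a·ω_rod·cosφ = -4.0282 m/s.
|V_P| = √(V_Px² + V_Py²) = 5.3663 m/s.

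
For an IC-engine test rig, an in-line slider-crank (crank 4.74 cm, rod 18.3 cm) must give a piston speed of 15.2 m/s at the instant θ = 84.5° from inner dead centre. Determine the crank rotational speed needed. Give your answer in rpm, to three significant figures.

For an in-line slider-crank, |v_piston| = rω|sinθ|·[1 + r cosθ/√(L² − r² sin²θ)].
With r = 0.0474 m, L = 0.183 m, θ = 84.5°: the bracketed kinematic factor |dx/dθ| = 0.048394 m.
ω = v/|dx/dθ| = 15.2/0.048394 = 314.09 rad/s.
N = 60ω/(2π) = 2999.3 rpm.

3000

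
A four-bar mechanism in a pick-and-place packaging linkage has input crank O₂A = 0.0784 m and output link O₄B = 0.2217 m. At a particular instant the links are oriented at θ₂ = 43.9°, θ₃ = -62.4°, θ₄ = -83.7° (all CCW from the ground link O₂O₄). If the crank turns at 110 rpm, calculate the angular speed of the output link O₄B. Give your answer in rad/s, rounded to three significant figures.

ω₂ = 11.52 rad/s (from 110 rpm).
Differentiating the loop-closure r₂e^{iθ₂}+r₃e^{iθ₃}=r₁+r₄e^{iθ₄} gives r₂ω₂e^{iθ₂}+r₃ω₃e^{iθ₃}=r₄ω₄e^{iθ₄}.
Eliminating the other unknown: ω₄ = r₂ω₂ sin(θ₂−θ₃) / [r₄ sin(θ₄−θ₃)].
Numerator sine = +0.95981; denominator sine = -0.36325.
Result = 0.0784·11.52·(+0.95981) / (0.2217·(-0.36325)) = -10.763 rad/s; magnitude 10.763 rad/s.

10.8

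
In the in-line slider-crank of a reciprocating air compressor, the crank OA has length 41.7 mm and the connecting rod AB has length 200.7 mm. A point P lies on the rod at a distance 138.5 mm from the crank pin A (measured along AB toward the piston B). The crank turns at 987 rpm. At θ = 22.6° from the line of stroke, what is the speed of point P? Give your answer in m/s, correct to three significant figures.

ω = 103.4 rad/s.  Crank-pin speed |V_A| = rω = 4.31 m/s, perpendicular to OA.
Rod angle: sinφ = −(r/L) sinθ ⇒ φ = -4.580°; ω_rod = −rω cosθ/√(L²−r²sin²θ) = -19.89 rad/s.
V_P = V_A + ω_rod × AP, with AP = 0.1385 m along the rod.
Components: V_Px = −rω sinθ − a·ω_rod·sinφ = -1.8763 m/s;  V_Py = rω cosθ + a·ω_rod·cosφ = +1.2332 m/s.
|V_P| = √(V_Px² + V_Py²) = 2.2453 m/s.

2.25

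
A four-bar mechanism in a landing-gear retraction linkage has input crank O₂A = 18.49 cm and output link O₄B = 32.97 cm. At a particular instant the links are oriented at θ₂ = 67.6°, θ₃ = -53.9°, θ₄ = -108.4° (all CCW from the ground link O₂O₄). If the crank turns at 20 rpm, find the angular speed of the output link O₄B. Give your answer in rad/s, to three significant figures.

ω₂ = 2.094 rad/s (from 20 rpm).
Differentiating the loop-closure r₂e^{iθ₂}+r₃e^{iθ₃}=r₁+r₄e^{iθ₄} gives r₂ω₂e^{iθ₂}+r₃ω₃e^{iθ₃}=r₄ω₄e^{iθ₄}.
Eliminating the other unknown: ω₄ = r₂ω₂ sin(θ₂−θ₃) / [r₄ sin(θ₄−θ₃)].
Numerator sine = +0.85264; denominator sine = -0.81412.
Result = 0.1849·2.094·(+0.85264) / (0.3297·(-0.81412)) = -1.2301 rad/s; magnitude 1.2301 rad/s.

1.23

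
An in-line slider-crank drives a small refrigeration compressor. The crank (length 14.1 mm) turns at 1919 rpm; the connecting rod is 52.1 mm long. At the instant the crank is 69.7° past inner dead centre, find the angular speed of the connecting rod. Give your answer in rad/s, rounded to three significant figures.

19.5

ω = 201 rad/s (converted from 1919 rpm).
The rod makes angle φ with the slider axis where L sinφ = r sinθ; differentiating, L cosφ·φ̇ = r ω cosθ.
L cosφ = √(L² − r² sin²θ) = 0.050394 m.
|ω_rod| = r ω |cosθ| / √(L² − r² sin²θ) = 0.0141·201·0.34694/0.050394 = 19.507 rad/s.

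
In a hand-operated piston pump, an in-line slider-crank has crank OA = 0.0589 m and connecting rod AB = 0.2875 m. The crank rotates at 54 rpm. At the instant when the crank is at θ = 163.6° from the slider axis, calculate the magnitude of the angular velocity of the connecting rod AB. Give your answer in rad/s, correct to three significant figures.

ω = 5.655 rad/s (converted from 54 rpm).
The rod makes angle φ with the slider axis where L sinφ = r sinθ; differentiating, L cosφ·φ̇ = r ω cosθ.
L cosφ = √(L² − r² sin²θ) = 0.28702 m.
|ω_rod| = r ω |cosθ| / √(L² − r² sin²θ) = 0.0589·5.655·0.95931/0.28702 = 1.1132 rad/s.

1.11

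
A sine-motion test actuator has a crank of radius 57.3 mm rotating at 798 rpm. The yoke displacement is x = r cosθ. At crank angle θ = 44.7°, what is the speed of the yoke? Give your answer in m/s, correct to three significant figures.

ω = 83.57 rad/s (from 798 rpm).
x = r cosθ ⇒ ẋ = −rω sinθ.
|v| = rω|sinθ| = 0.0573·83.57·|sin 44.7°| = 3.3681 m/s.

3.37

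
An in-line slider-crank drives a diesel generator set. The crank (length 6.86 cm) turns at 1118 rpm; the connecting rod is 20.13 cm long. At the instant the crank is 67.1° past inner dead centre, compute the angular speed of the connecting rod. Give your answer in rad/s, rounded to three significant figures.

16.4

ω = 117.1 rad/s (converted from 1118 rpm).
The rod makes angle φ with the slider axis where L sinφ = r sinθ; differentiating, L cosφ·φ̇ = r ω cosθ.
L cosφ = √(L² − r² sin²θ) = 0.19112 m.
|ω_rod| = r ω |cosθ| / √(L² − r² sin²θ) = 0.0686·117.1·0.38912/0.19112 = 16.352 rad/s.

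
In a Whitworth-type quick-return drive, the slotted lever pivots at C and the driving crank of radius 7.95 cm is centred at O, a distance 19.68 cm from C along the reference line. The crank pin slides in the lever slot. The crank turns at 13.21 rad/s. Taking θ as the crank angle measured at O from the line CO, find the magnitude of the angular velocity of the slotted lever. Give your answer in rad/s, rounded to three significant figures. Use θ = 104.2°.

0.877

ω = 13.21 rad/s
Crank pin A relative to C: A = (d + r cosθ, r sinθ); lever angle φ = atan2(r sinθ, d + r cosθ).
Differentiating tanφ: φ̇ = rω(d cosθ + r)/(d² + r² + 2dr cosθ).
d² + r² + 2dr cosθ = |CA|² = 0.0373745 m²;  d cosθ + r = +0.031224 m.
|ω_lever| = |0.0795·13.21·+0.031224| / 0.0373745 = 0.87736 rad/s.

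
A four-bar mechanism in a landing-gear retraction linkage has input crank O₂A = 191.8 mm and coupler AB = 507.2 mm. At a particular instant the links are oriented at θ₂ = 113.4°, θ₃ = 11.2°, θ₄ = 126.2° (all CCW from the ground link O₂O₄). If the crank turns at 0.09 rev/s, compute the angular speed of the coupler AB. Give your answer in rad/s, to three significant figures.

0.0523

ω₂ = 0.5655 rad/s (from 0.09 rev/s).
Differentiating the loop-closure r₂e^{iθ₂}+r₃e^{iθ₃}=r₁+r₄e^{iθ₄} gives r₂ω₂e^{iθ₂}+r₃ω₃e^{iθ₃}=r₄ω₄e^{iθ₄}.
Eliminating the other unknown: ω₃ = r₂ω₂ sin(θ₄−θ₂) / [r₃ sin(θ₃−θ₄)].
Numerator sine = +0.22155; denominator sine = -0.90631.
Result = 0.1918·0.5655·(+0.22155) / (0.5072·(-0.90631)) = -0.052274 rad/s; magnitude 0.052274 rad/s.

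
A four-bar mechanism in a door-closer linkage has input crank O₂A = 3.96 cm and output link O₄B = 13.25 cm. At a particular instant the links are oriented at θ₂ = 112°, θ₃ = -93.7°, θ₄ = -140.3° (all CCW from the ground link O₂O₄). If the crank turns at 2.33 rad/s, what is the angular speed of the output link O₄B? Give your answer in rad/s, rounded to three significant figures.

ω₂ = 2.33 rad/s
Differentiating the loop-closure r₂e^{iθ₂}+r₃e^{iθ₃}=r₁+r₄e^{iθ₄} gives r₂ω₂e^{iθ₂}+r₃ω₃e^{iθ₃}=r₄ω₄e^{iθ₄}.
Eliminating the other unknown: ω₄ = r₂ω₂ sin(θ₂−θ₃) / [r₄ sin(θ₄−θ₃)].
Numerator sine = -0.43366; denominator sine = -0.72657.
Result = 0.0396·2.33·(-0.43366) / (0.1325·(-0.72657)) = +0.41563 rad/s; magnitude 0.41563 rad/s.

0.416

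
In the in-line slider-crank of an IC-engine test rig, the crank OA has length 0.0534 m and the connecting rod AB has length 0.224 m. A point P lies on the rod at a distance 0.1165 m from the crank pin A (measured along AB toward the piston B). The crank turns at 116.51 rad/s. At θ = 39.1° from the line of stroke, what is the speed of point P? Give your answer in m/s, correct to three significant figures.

4.89

ω = 116.5 rad/s.  Crank-pin speed |V_A| = rω = 6.2216 m/s, perpendicular to OA.
Rod angle: sinφ = −(r/L) sinθ ⇒ φ = -8.647°; ω_rod = −rω cosθ/√(L²−r²sin²θ) = -21.803 rad/s.
V_P = V_A + ω_rod × AP, with AP = 0.1165 m along the rod.
Components: V_Px = −rω sinθ − a·ω_rod·sinφ = -4.3057 m/s;  V_Py = rω cosθ + a·ω_rod·cosφ = +2.3171 m/s.
|V_P| = √(V_Px² + V_Py²) = 4.8896 m/s.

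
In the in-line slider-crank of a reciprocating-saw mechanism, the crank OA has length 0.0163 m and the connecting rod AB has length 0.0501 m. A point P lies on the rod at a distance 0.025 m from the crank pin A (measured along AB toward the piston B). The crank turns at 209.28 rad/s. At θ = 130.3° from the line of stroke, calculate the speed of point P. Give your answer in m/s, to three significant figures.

ω = 209.3 rad/s.  Crank-pin speed |V_A| = rω = 3.4113 m/s, perpendicular to OA.
Rod angle: sinφ = −(r/L) sinθ ⇒ φ = -14.367°; ω_rod = −rω cosθ/√(L²−r²sin²θ) = +45.461 rad/s.
V_P = V_A + ω_rod × AP, with AP = 0.025 m along the rod.
Components: V_Px = −rω sinθ − a·ω_rod·sinφ = -2.3197 m/s;  V_Py = rω cosθ + a·ω_rod·cosφ = -1.1054 m/s.
|V_P| = √(V_Px² + V_Py²) = 2.5696 m/s.

2.57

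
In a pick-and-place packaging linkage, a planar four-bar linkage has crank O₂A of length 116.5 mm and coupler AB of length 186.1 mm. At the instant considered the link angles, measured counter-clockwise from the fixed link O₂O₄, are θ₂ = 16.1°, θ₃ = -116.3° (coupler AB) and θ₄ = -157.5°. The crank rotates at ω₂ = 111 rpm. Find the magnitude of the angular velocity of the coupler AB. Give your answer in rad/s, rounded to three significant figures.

1.23

ω₂ = 11.62 rad/s (from 111 rpm).
Differentiating the loop-closure r₂e^{iθ₂}+r₃e^{iθ₃}=r₁+r₄e^{iθ₄} gives r₂ω₂e^{iθ₂}+r₃ω₃e^{iθ₃}=r₄ω₄e^{iθ₄}.
Eliminating the other unknown: ω₃ = r₂ω₂ sin(θ₄−θ₂) / [r₃ sin(θ₃−θ₄)].
Numerator sine = -0.11147; denominator sine = +0.65869.
Result = 0.1165·11.62·(-0.11147) / (0.1861·(+0.65869)) = -1.2314 rad/s; magnitude 1.2314 rad/s.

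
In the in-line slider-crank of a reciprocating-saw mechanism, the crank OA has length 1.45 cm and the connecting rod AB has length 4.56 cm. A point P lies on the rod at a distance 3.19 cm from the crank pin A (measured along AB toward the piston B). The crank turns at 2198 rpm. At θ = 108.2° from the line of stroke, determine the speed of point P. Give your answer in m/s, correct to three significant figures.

ω = 230.2 rad/s.  Crank-pin speed |V_A| = rω = 3.3375 m/s, perpendicular to OA.
Rod angle: sinφ = −(r/L) sinθ ⇒ φ = -17.582°; ω_rod = −rω cosθ/√(L²−r²sin²θ) = +23.98 rad/s.
V_P = V_A + ω_rod × AP, with AP = 0.0319 m along the rod.
Components: V_Px = −rω sinθ − a·ω_rod·sinφ = -2.9395 m/s;  V_Py = rω cosθ + a·ω_rod·cosφ = -0.31318 m/s.
|V_P| = √(V_Px² + V_Py²) = 2.9561 m/s.

2.96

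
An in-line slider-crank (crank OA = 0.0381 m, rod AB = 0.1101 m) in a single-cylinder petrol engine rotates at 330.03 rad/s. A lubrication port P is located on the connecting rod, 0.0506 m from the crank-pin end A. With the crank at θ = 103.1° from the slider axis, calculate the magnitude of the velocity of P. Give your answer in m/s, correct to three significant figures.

ω = 330 rad/s.  Crank-pin speed |V_A| = rω = 12.574 m/s, perpendicular to OA.
Rod angle: sinφ = −(r/L) sinθ ⇒ φ = -19.697°; ω_rod = −rω cosθ/√(L²−r²sin²θ) = +27.494 rad/s.
V_P = V_A + ω_rod × AP, with AP = 0.0506 m along the rod.
Components: V_Px = −rω sinθ − a·ω_rod·sinφ = -11.778 m/s;  V_Py = rω cosθ + a·ω_rod·cosφ = -1.5402 m/s.
|V_P| = √(V_Px² + V_Py²) = 11.878 m/s.

11.9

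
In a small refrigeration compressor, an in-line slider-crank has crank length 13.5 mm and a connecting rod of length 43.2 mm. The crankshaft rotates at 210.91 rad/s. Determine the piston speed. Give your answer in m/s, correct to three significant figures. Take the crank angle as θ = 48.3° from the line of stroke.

2.58

ω = 210.9 rad/s
For an in-line slider-crank, x = r cosθ + √(L² − r² sin²θ), so v = −rω sinθ·[1 + r cosθ/√(L² − r² sin²θ)].
With r = 0.0135 m, L = 0.0432 m, θ = 48.3°: √(L² − r² sin²θ) = 0.042008 m.
v = −0.0135·210.9·0.74664·[1 + 0.0135·0.66523/0.042008] = -2.5804 m/s.
|v| = 2.5804 m/s.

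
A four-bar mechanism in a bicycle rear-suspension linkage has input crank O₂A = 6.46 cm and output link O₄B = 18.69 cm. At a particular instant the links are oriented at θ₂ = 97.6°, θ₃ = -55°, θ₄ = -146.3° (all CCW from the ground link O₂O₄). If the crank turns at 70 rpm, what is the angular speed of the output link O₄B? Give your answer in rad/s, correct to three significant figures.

ω₂ = 7.33 rad/s (from 70 rpm).
Differentiating the loop-closure r₂e^{iθ₂}+r₃e^{iθ₃}=r₁+r₄e^{iθ₄} gives r₂ω₂e^{iθ₂}+r₃ω₃e^{iθ₃}=r₄ω₄e^{iθ₄}.
Eliminating the other unknown: ω₄ = r₂ω₂ sin(θ₂−θ₃) / [r₄ sin(θ₄−θ₃)].
Numerator sine = +0.46020; denominator sine = -0.99974.
Result = 0.0646·7.33·(+0.46020) / (0.1869·(-0.99974)) = -1.1663 rad/s; magnitude 1.1663 rad/s.

1.17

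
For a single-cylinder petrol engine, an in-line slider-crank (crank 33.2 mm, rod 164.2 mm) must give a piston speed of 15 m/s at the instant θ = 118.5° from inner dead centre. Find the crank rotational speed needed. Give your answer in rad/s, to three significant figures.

570

For an in-line slider-crank, |v_piston| = rω|sinθ|·[1 + r cosθ/√(L² − r² sin²θ)].
With r = 0.0332 m, L = 0.1642 m, θ = 118.5°: the bracketed kinematic factor |dx/dθ| = 0.026316 m.
ω = v/|dx/dθ| = 15/0.026316 = 569.99 rad/s.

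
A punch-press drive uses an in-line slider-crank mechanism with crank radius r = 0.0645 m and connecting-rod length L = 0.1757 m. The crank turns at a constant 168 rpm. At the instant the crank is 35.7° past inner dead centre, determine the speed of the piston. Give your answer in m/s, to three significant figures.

0.864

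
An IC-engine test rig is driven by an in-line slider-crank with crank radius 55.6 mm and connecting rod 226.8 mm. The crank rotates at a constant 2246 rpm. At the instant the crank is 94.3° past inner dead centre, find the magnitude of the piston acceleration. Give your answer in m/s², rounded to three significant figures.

999

ω = 2π·2246/60 = 235.2 rad/s
x(θ) = r cosθ + √(L² − r² sin²θ); with ω constant, a = ω²·d²x/dθ².
d²x/dθ² = −r cosθ − r²(cos2θ)/√u − r⁴ sin²2θ/(4u^{3/2}),  u = L² − r² sin²θ = 0.0483643 m².
Substituting r = 0.0556 m, L = 0.2268 m, θ = 94.3°: d²x/dθ² = +0.018063 m.
a = ω²·d²x/dθ² = (235.2)²·(+0.018063) = +999.21 m/s²;  |a| = 999.21 m/s².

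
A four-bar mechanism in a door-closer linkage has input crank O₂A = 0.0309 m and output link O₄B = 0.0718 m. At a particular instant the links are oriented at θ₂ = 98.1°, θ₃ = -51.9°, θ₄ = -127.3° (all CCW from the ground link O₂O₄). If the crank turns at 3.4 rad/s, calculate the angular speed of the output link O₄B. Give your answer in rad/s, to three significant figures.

0.756

ω₂ = 3.4 rad/s
Differentiating the loop-closure r₂e^{iθ₂}+r₃e^{iθ₃}=r₁+r₄e^{iθ₄} gives r₂ω₂e^{iθ₂}+r₃ω₃e^{iθ₃}=r₄ω₄e^{iθ₄}.
Eliminating the other unknown: ω₄ = r₂ω₂ sin(θ₂−θ₃) / [r₄ sin(θ₄−θ₃)].
Numerator sine = +0.50000; denominator sine = -0.96771.
Result = 0.0309·3.4·(+0.50000) / (0.0718·(-0.96771)) = -0.75603 rad/s; magnitude 0.75603 rad/s.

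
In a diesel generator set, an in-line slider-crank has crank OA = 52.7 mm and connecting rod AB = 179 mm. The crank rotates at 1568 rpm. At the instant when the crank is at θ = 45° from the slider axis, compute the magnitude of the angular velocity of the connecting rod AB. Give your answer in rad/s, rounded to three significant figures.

34.9

ω = 164.2 rad/s (converted from 1568 rpm).
The rod makes angle φ with the slider axis where L sinφ = r sinθ; differentiating, L cosφ·φ̇ = r ω cosθ.
L cosφ = √(L² − r² sin²θ) = 0.17508 m.
|ω_rod| = r ω |cosθ| / √(L² − r² sin²θ) = 0.0527·164.2·0.70711/0.17508 = 34.949 rad/s.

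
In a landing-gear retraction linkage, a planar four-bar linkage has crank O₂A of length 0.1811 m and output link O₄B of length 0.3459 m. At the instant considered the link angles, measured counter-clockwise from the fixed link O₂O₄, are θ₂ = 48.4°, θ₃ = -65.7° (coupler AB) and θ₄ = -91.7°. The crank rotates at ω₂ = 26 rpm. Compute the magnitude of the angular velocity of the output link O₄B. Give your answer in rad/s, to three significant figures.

2.97

ω₂ = 2.723 rad/s (from 26 rpm).
Differentiating the loop-closure r₂e^{iθ₂}+r₃e^{iθ₃}=r₁+r₄e^{iθ₄} gives r₂ω₂e^{iθ₂}+r₃ω₃e^{iθ₃}=r₄ω₄e^{iθ₄}.
Eliminating the other unknown: ω₄ = r₂ω₂ sin(θ₂−θ₃) / [r₄ sin(θ₄−θ₃)].
Numerator sine = +0.91283; denominator sine = -0.43837.
Result = 0.1811·2.723·(+0.91283) / (0.3459·(-0.43837)) = -2.9684 rad/s; magnitude 2.9684 rad/s.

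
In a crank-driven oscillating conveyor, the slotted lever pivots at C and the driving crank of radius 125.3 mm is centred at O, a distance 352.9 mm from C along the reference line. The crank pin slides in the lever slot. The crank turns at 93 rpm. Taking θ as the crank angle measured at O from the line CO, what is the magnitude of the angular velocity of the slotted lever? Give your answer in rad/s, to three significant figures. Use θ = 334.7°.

2.46

ω = 9.739 rad/s (from 93 rpm).
Crank pin A relative to C: A = (d + r cosθ, r sinθ); lever angle φ = atan2(r sinθ, d + r cosθ).
Differentiating tanφ: φ̇ = rω(d cosθ + r)/(d² + r² + 2dr cosθ).
d² + r² + 2dr cosθ = |CA|² = 0.220193 m²;  d cosθ + r = +0.44435 m.
|ω_lever| = |0.1253·9.739·+0.44435| / 0.220193 = 2.4626 rad/s.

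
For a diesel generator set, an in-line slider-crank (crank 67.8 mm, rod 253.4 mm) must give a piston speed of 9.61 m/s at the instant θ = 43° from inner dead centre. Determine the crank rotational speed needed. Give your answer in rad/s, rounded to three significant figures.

For an in-line slider-crank, |v_piston| = rω|sinθ|·[1 + r cosθ/√(L² − r² sin²θ)].
With r = 0.0678 m, L = 0.2534 m, θ = 43°: the bracketed kinematic factor |dx/dθ| = 0.055442 m.
ω = v/|dx/dθ| = 9.61/0.055442 = 173.33 rad/s.

173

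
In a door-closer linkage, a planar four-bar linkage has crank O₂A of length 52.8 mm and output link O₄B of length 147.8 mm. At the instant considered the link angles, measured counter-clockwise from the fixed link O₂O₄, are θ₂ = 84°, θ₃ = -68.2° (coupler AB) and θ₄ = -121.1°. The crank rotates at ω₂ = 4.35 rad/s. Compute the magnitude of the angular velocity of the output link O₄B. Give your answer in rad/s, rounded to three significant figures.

ω₂ = 4.35 rad/s
Differentiating the loop-closure r₂e^{iθ₂}+r₃e^{iθ₃}=r₁+r₄e^{iθ₄} gives r₂ω₂e^{iθ₂}+r₃ω₃e^{iθ₃}=r₄ω₄e^{iθ₄}.
Eliminating the other unknown: ω₄ = r₂ω₂ sin(θ₂−θ₃) / [r₄ sin(θ₄−θ₃)].
Numerator sine = +0.46639; denominator sine = -0.79758.
Result = 0.0528·4.35·(+0.46639) / (0.1478·(-0.79758)) = -0.9087 rad/s; magnitude 0.9087 rad/s.

0.909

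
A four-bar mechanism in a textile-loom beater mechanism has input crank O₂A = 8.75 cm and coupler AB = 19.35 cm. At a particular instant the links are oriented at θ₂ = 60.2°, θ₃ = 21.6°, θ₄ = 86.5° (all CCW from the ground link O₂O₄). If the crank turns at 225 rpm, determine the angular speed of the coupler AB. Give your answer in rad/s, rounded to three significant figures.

5.21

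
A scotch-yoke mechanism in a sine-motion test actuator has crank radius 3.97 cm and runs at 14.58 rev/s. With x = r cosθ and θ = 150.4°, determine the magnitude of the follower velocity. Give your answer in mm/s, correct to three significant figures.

ω = 91.61 rad/s (from 14.58 rev/s).
x = r cosθ ⇒ ẋ = −rω sinθ.
|v| = rω|sinθ| = 0.0397·91.61·|sin 150.4°| = 1.7964 m/s = 1796.4 mm/s.

1800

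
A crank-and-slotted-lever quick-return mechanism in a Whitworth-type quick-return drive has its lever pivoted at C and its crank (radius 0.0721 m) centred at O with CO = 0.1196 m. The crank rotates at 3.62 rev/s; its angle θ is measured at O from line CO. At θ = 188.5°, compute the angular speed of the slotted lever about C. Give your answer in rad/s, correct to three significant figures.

31.0

ω = 22.75 rad/s (from 3.62 rev/s).
Crank pin A relative to C: A = (d + r cosθ, r sinθ); lever angle φ = atan2(r sinθ, d + r cosθ).
Differentiating tanφ: φ̇ = rω(d cosθ + r)/(d² + r² + 2dr cosθ).
d² + r² + 2dr cosθ = |CA|² = 0.00244569 m²;  d cosθ + r = -0.046186 m.
|ω_lever| = |0.0721·22.75·-0.046186| / 0.00244569 = 30.97 rad/s.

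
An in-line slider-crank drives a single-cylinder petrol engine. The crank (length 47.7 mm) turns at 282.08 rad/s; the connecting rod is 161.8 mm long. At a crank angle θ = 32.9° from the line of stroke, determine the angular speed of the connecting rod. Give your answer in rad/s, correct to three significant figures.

70.7

ω = 282.1 rad/s
The rod makes angle φ with the slider axis where L sinφ = r sinθ; differentiating, L cosφ·φ̇ = r ω cosθ.
L cosφ = √(L² − r² sin²θ) = 0.15971 m.
|ω_rod| = r ω |cosθ| / √(L² − r² sin²θ) = 0.0477·282.1·0.83962/0.15971 = 70.735 rad/s.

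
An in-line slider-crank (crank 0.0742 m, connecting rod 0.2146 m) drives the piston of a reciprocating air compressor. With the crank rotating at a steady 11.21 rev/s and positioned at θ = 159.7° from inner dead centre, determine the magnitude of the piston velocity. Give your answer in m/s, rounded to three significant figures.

ω = 2π·11.2 = 70.43 rad/s
For an in-line slider-crank, x = r cosθ + √(L² − r² sin²θ), so v = −rω sinθ·[1 + r cosθ/√(L² − r² sin²θ)].
With r = 0.0742 m, L = 0.2146 m, θ = 159.7°: √(L² − r² sin²θ) = 0.21305 m.
v = −0.0742·70.43·0.34694·[1 + 0.0742·-0.93789/0.21305] = -1.2209 m/s.
|v| = 1.2209 m/s.

1.22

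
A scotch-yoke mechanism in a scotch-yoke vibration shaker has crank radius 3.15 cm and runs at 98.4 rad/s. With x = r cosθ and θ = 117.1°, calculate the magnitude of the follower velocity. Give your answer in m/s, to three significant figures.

2.76

ω = 98.4 rad/s
x = r cosθ ⇒ ẋ = −rω sinθ.
|v| = rω|sinθ| = 0.0315·98.4·|sin 117.1°| = 2.7593 m/s.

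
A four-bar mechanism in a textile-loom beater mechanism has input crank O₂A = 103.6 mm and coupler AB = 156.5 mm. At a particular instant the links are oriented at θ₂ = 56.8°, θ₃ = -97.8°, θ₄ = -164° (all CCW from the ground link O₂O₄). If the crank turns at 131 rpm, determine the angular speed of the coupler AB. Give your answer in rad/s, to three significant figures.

6.49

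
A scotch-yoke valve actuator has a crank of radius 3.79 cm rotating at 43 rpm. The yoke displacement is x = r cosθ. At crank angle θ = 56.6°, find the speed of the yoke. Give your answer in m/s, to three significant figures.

ω = 4.503 rad/s (from 43 rpm).
x = r cosθ ⇒ ẋ = −rω sinθ.
|v| = rω|sinθ| = 0.0379·4.503·|sin 56.6°| = 0.14248 m/s.

0.142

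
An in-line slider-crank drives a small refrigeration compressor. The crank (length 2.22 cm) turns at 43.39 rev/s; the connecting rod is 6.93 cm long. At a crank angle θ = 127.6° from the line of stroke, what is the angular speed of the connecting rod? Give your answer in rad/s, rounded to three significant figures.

ω = 272.6 rad/s (converted from 43.39 rev/s).
The rod makes angle φ with the slider axis where L sinφ = r sinθ; differentiating, L cosφ·φ̇ = r ω cosθ.
L cosφ = √(L² − r² sin²θ) = 0.067031 m.
|ω_rod| = r ω |cosθ| / √(L² − r² sin²θ) = 0.0222·272.6·0.61015/0.067031 = 55.091 rad/s.

55.1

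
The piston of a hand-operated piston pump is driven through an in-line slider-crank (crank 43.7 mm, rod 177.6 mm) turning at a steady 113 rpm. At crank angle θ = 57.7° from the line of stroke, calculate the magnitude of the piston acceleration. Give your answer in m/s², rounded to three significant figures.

2.63

ω = 2π·113/60 = 11.83 rad/s
x(θ) = r cosθ + √(L² − r² sin²θ); with ω constant, a = ω²·d²x/dθ².
d²x/dθ² = −r cosθ − r²(cos2θ)/√u − r⁴ sin²2θ/(4u^{3/2}),  u = L² − r² sin²θ = 0.0301773 m².
Substituting r = 0.0437 m, L = 0.1776 m, θ = 57.7°: d²x/dθ² = -0.018778 m.
a = ω²·d²x/dθ² = (11.83)²·(-0.018778) = -2.6294 m/s²;  |a| = 2.6294 m/s².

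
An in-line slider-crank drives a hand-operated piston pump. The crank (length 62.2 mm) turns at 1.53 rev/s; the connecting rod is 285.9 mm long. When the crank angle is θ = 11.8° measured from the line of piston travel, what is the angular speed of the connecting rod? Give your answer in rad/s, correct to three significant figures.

2.05

ω = 9.613 rad/s (converted from 1.53 rev/s).
The rod makes angle φ with the slider axis where L sinφ = r sinθ; differentiating, L cosφ·φ̇ = r ω cosθ.
L cosφ = √(L² − r² sin²θ) = 0.28562 m.
|ω_rod| = r ω |cosθ| / √(L² − r² sin²θ) = 0.0622·9.613·0.97887/0.28562 = 2.0493 rad/s.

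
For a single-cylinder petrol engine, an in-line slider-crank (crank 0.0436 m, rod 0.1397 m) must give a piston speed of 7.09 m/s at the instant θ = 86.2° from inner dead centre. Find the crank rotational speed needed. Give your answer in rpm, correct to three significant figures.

For an in-line slider-crank, |v_piston| = rω|sinθ|·[1 + r cosθ/√(L² − r² sin²θ)].
With r = 0.0436 m, L = 0.1397 m, θ = 86.2°: the bracketed kinematic factor |dx/dθ| = 0.044451 m.
ω = v/|dx/dθ| = 7.09/0.044451 = 159.5 rad/s.
N = 60ω/(2π) = 1523.1 rpm.

1520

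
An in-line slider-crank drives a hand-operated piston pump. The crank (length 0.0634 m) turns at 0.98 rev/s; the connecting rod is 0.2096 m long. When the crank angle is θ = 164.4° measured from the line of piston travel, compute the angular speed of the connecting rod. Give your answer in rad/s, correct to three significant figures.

1.80

ω = 6.158 rad/s (converted from 0.98 rev/s).
The rod makes angle φ with the slider axis where L sinφ = r sinθ; differentiating, L cosφ·φ̇ = r ω cosθ.
L cosφ = √(L² − r² sin²θ) = 0.20891 m.
|ω_rod| = r ω |cosθ| / √(L² − r² sin²θ) = 0.0634·6.158·0.96316/0.20891 = 1.7999 rad/s.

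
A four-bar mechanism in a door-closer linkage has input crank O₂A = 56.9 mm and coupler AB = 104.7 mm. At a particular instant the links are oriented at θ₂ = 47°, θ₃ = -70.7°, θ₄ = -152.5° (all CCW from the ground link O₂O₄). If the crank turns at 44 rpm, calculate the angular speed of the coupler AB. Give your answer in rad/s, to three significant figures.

ω₂ = 4.608 rad/s (from 44 rpm).
Differentiating the loop-closure r₂e^{iθ₂}+r₃e^{iθ₃}=r₁+r₄e^{iθ₄} gives r₂ω₂e^{iθ₂}+r₃ω₃e^{iθ₃}=r₄ω₄e^{iθ₄}.
Eliminating the other unknown: ω₃ = r₂ω₂ sin(θ₄−θ₂) / [r₃ sin(θ₃−θ₄)].
Numerator sine = +0.33381; denominator sine = +0.98978.
Result = 0.0569·4.608·(+0.33381) / (0.1047·(+0.98978)) = +0.84451 rad/s; magnitude 0.84451 rad/s.

0.845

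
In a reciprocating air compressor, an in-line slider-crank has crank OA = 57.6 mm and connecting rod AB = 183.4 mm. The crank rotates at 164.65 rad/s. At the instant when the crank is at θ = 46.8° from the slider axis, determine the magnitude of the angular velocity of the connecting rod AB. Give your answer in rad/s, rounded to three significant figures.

ω = 164.7 rad/s
The rod makes angle φ with the slider axis where L sinφ = r sinθ; differentiating, L cosφ·φ̇ = r ω cosθ.
L cosφ = √(L² − r² sin²θ) = 0.17853 m.
|ω_rod| = r ω |cosθ| / √(L² − r² sin²θ) = 0.0576·164.7·0.68455/0.17853 = 36.365 rad/s.

36.4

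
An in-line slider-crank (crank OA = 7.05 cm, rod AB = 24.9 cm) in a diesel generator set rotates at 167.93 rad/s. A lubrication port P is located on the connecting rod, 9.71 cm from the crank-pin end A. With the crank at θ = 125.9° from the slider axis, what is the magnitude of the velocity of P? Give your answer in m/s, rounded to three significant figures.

9.90

ω = 167.9 rad/s.  Crank-pin speed |V_A| = rω = 11.839 m/s, perpendicular to OA.
Rod angle: sinφ = −(r/L) sinθ ⇒ φ = -13.259°; ω_rod = −rω cosθ/√(L²−r²sin²θ) = +28.643 rad/s.
V_P = V_A + ω_rod × AP, with AP = 0.0971 m along the rod.
Components: V_Px = −rω sinθ − a·ω_rod·sinφ = -8.9523 m/s;  V_Py = rω cosθ + a·ω_rod·cosφ = -4.235 m/s.
|V_P| = √(V_Px² + V_Py²) = 9.9034 m/s.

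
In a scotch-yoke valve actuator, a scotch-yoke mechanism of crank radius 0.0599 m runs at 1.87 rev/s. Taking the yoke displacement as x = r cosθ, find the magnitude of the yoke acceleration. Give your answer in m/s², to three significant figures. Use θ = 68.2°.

3.07

ω = 11.75 rad/s (from 1.87 rev/s).
x = r cosθ ⇒ ẍ = −rω² cosθ (ω constant).
|a| = rω²|cosθ| = 0.0599·(11.75)²·|cos 68.2°| = 3.071 m/s².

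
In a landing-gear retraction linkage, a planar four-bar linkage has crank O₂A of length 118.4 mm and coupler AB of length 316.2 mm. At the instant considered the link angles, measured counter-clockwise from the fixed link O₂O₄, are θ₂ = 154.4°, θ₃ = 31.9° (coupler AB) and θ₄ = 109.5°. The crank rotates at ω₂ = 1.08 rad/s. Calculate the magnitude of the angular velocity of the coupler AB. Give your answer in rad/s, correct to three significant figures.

0.292

ω₂ = 1.08 rad/s
Differentiating the loop-closure r₂e^{iθ₂}+r₃e^{iθ₃}=r₁+r₄e^{iθ₄} gives r₂ω₂e^{iθ₂}+r₃ω₃e^{iθ₃}=r₄ω₄e^{iθ₄}.
Eliminating the other unknown: ω₃ = r₂ω₂ sin(θ₄−θ₂) / [r₃ sin(θ₃−θ₄)].
Numerator sine = -0.70587; denominator sine = -0.97667.
Result = 0.1184·1.08·(-0.70587) / (0.3162·(-0.97667)) = +0.29227 rad/s; magnitude 0.29227 rad/s.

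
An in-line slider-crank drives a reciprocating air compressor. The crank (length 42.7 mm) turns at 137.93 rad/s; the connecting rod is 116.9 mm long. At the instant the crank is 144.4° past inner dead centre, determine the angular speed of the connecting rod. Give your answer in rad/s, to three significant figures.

41.9

ω = 137.9 rad/s
The rod makes angle φ with the slider axis where L sinφ = r sinθ; differentiating, L cosφ·φ̇ = r ω cosθ.
L cosφ = √(L² − r² sin²θ) = 0.11423 m.
|ω_rod| = r ω |cosθ| / √(L² − r² sin²θ) = 0.0427·137.9·0.81310/0.11423 = 41.924 rad/s.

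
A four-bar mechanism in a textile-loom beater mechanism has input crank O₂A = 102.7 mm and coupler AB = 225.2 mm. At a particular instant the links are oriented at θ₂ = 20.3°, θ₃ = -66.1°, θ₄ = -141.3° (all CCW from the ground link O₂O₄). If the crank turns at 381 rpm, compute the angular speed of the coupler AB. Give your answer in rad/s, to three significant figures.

ω₂ = 39.9 rad/s (from 381 rpm).
Differentiating the loop-closure r₂e^{iθ₂}+r₃e^{iθ₃}=r₁+r₄e^{iθ₄} gives r₂ω₂e^{iθ₂}+r₃ω₃e^{iθ₃}=r₄ω₄e^{iθ₄}.
Eliminating the other unknown: ω₃ = r₂ω₂ sin(θ₄−θ₂) / [r₃ sin(θ₃−θ₄)].
Numerator sine = -0.31565; denominator sine = +0.96682.
Result = 0.1027·39.9·(-0.31565) / (0.2252·(+0.96682)) = -5.9404 rad/s; magnitude 5.9404 rad/s.

5.94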